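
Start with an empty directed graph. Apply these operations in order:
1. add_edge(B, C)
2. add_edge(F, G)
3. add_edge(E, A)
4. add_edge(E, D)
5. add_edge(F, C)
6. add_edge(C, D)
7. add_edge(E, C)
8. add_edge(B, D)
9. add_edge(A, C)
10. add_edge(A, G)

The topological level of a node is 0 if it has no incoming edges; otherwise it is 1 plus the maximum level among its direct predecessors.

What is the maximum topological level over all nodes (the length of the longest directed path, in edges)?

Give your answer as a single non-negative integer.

Answer: 3

Derivation:
Op 1: add_edge(B, C). Edges now: 1
Op 2: add_edge(F, G). Edges now: 2
Op 3: add_edge(E, A). Edges now: 3
Op 4: add_edge(E, D). Edges now: 4
Op 5: add_edge(F, C). Edges now: 5
Op 6: add_edge(C, D). Edges now: 6
Op 7: add_edge(E, C). Edges now: 7
Op 8: add_edge(B, D). Edges now: 8
Op 9: add_edge(A, C). Edges now: 9
Op 10: add_edge(A, G). Edges now: 10
Compute levels (Kahn BFS):
  sources (in-degree 0): B, E, F
  process B: level=0
    B->C: in-degree(C)=3, level(C)>=1
    B->D: in-degree(D)=2, level(D)>=1
  process E: level=0
    E->A: in-degree(A)=0, level(A)=1, enqueue
    E->C: in-degree(C)=2, level(C)>=1
    E->D: in-degree(D)=1, level(D)>=1
  process F: level=0
    F->C: in-degree(C)=1, level(C)>=1
    F->G: in-degree(G)=1, level(G)>=1
  process A: level=1
    A->C: in-degree(C)=0, level(C)=2, enqueue
    A->G: in-degree(G)=0, level(G)=2, enqueue
  process C: level=2
    C->D: in-degree(D)=0, level(D)=3, enqueue
  process G: level=2
  process D: level=3
All levels: A:1, B:0, C:2, D:3, E:0, F:0, G:2
max level = 3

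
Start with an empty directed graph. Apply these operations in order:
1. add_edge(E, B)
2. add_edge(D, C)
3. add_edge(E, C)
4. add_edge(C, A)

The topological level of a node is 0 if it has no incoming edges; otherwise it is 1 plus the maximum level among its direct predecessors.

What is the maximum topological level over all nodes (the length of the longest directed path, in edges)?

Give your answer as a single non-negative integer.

Answer: 2

Derivation:
Op 1: add_edge(E, B). Edges now: 1
Op 2: add_edge(D, C). Edges now: 2
Op 3: add_edge(E, C). Edges now: 3
Op 4: add_edge(C, A). Edges now: 4
Compute levels (Kahn BFS):
  sources (in-degree 0): D, E
  process D: level=0
    D->C: in-degree(C)=1, level(C)>=1
  process E: level=0
    E->B: in-degree(B)=0, level(B)=1, enqueue
    E->C: in-degree(C)=0, level(C)=1, enqueue
  process B: level=1
  process C: level=1
    C->A: in-degree(A)=0, level(A)=2, enqueue
  process A: level=2
All levels: A:2, B:1, C:1, D:0, E:0
max level = 2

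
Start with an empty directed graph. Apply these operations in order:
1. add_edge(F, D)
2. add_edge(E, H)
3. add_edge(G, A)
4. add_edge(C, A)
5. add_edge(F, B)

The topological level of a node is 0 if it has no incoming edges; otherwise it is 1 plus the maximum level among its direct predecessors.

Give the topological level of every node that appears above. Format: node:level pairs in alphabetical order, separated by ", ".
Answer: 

Answer: A:1, B:1, C:0, D:1, E:0, F:0, G:0, H:1

Derivation:
Op 1: add_edge(F, D). Edges now: 1
Op 2: add_edge(E, H). Edges now: 2
Op 3: add_edge(G, A). Edges now: 3
Op 4: add_edge(C, A). Edges now: 4
Op 5: add_edge(F, B). Edges now: 5
Compute levels (Kahn BFS):
  sources (in-degree 0): C, E, F, G
  process C: level=0
    C->A: in-degree(A)=1, level(A)>=1
  process E: level=0
    E->H: in-degree(H)=0, level(H)=1, enqueue
  process F: level=0
    F->B: in-degree(B)=0, level(B)=1, enqueue
    F->D: in-degree(D)=0, level(D)=1, enqueue
  process G: level=0
    G->A: in-degree(A)=0, level(A)=1, enqueue
  process H: level=1
  process B: level=1
  process D: level=1
  process A: level=1
All levels: A:1, B:1, C:0, D:1, E:0, F:0, G:0, H:1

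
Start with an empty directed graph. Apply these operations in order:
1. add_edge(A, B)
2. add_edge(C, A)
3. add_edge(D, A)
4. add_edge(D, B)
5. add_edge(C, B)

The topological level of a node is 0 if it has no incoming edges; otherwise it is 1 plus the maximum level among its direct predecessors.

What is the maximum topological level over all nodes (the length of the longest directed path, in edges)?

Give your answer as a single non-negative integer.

Answer: 2

Derivation:
Op 1: add_edge(A, B). Edges now: 1
Op 2: add_edge(C, A). Edges now: 2
Op 3: add_edge(D, A). Edges now: 3
Op 4: add_edge(D, B). Edges now: 4
Op 5: add_edge(C, B). Edges now: 5
Compute levels (Kahn BFS):
  sources (in-degree 0): C, D
  process C: level=0
    C->A: in-degree(A)=1, level(A)>=1
    C->B: in-degree(B)=2, level(B)>=1
  process D: level=0
    D->A: in-degree(A)=0, level(A)=1, enqueue
    D->B: in-degree(B)=1, level(B)>=1
  process A: level=1
    A->B: in-degree(B)=0, level(B)=2, enqueue
  process B: level=2
All levels: A:1, B:2, C:0, D:0
max level = 2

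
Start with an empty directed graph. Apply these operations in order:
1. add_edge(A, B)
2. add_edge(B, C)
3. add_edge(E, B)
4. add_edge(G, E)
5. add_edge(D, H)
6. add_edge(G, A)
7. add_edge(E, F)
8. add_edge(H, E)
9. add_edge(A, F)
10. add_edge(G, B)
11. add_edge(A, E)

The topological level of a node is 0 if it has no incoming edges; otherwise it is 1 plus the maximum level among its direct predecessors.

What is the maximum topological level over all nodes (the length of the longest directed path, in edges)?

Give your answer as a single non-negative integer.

Op 1: add_edge(A, B). Edges now: 1
Op 2: add_edge(B, C). Edges now: 2
Op 3: add_edge(E, B). Edges now: 3
Op 4: add_edge(G, E). Edges now: 4
Op 5: add_edge(D, H). Edges now: 5
Op 6: add_edge(G, A). Edges now: 6
Op 7: add_edge(E, F). Edges now: 7
Op 8: add_edge(H, E). Edges now: 8
Op 9: add_edge(A, F). Edges now: 9
Op 10: add_edge(G, B). Edges now: 10
Op 11: add_edge(A, E). Edges now: 11
Compute levels (Kahn BFS):
  sources (in-degree 0): D, G
  process D: level=0
    D->H: in-degree(H)=0, level(H)=1, enqueue
  process G: level=0
    G->A: in-degree(A)=0, level(A)=1, enqueue
    G->B: in-degree(B)=2, level(B)>=1
    G->E: in-degree(E)=2, level(E)>=1
  process H: level=1
    H->E: in-degree(E)=1, level(E)>=2
  process A: level=1
    A->B: in-degree(B)=1, level(B)>=2
    A->E: in-degree(E)=0, level(E)=2, enqueue
    A->F: in-degree(F)=1, level(F)>=2
  process E: level=2
    E->B: in-degree(B)=0, level(B)=3, enqueue
    E->F: in-degree(F)=0, level(F)=3, enqueue
  process B: level=3
    B->C: in-degree(C)=0, level(C)=4, enqueue
  process F: level=3
  process C: level=4
All levels: A:1, B:3, C:4, D:0, E:2, F:3, G:0, H:1
max level = 4

Answer: 4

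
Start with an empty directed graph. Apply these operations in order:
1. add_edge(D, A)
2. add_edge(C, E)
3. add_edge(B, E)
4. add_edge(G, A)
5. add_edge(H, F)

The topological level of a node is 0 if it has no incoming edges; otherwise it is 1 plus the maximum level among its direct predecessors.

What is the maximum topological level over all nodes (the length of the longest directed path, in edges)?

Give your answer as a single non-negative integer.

Op 1: add_edge(D, A). Edges now: 1
Op 2: add_edge(C, E). Edges now: 2
Op 3: add_edge(B, E). Edges now: 3
Op 4: add_edge(G, A). Edges now: 4
Op 5: add_edge(H, F). Edges now: 5
Compute levels (Kahn BFS):
  sources (in-degree 0): B, C, D, G, H
  process B: level=0
    B->E: in-degree(E)=1, level(E)>=1
  process C: level=0
    C->E: in-degree(E)=0, level(E)=1, enqueue
  process D: level=0
    D->A: in-degree(A)=1, level(A)>=1
  process G: level=0
    G->A: in-degree(A)=0, level(A)=1, enqueue
  process H: level=0
    H->F: in-degree(F)=0, level(F)=1, enqueue
  process E: level=1
  process A: level=1
  process F: level=1
All levels: A:1, B:0, C:0, D:0, E:1, F:1, G:0, H:0
max level = 1

Answer: 1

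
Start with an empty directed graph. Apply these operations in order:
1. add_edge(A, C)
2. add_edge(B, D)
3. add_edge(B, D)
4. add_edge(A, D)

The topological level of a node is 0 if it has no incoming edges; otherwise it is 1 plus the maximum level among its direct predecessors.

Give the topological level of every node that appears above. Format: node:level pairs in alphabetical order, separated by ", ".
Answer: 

Op 1: add_edge(A, C). Edges now: 1
Op 2: add_edge(B, D). Edges now: 2
Op 3: add_edge(B, D) (duplicate, no change). Edges now: 2
Op 4: add_edge(A, D). Edges now: 3
Compute levels (Kahn BFS):
  sources (in-degree 0): A, B
  process A: level=0
    A->C: in-degree(C)=0, level(C)=1, enqueue
    A->D: in-degree(D)=1, level(D)>=1
  process B: level=0
    B->D: in-degree(D)=0, level(D)=1, enqueue
  process C: level=1
  process D: level=1
All levels: A:0, B:0, C:1, D:1

Answer: A:0, B:0, C:1, D:1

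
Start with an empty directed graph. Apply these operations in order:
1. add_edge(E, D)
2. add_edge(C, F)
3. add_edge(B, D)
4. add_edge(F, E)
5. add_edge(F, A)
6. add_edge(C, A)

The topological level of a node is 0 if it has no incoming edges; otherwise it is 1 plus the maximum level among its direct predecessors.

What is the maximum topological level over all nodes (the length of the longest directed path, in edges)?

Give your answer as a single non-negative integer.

Op 1: add_edge(E, D). Edges now: 1
Op 2: add_edge(C, F). Edges now: 2
Op 3: add_edge(B, D). Edges now: 3
Op 4: add_edge(F, E). Edges now: 4
Op 5: add_edge(F, A). Edges now: 5
Op 6: add_edge(C, A). Edges now: 6
Compute levels (Kahn BFS):
  sources (in-degree 0): B, C
  process B: level=0
    B->D: in-degree(D)=1, level(D)>=1
  process C: level=0
    C->A: in-degree(A)=1, level(A)>=1
    C->F: in-degree(F)=0, level(F)=1, enqueue
  process F: level=1
    F->A: in-degree(A)=0, level(A)=2, enqueue
    F->E: in-degree(E)=0, level(E)=2, enqueue
  process A: level=2
  process E: level=2
    E->D: in-degree(D)=0, level(D)=3, enqueue
  process D: level=3
All levels: A:2, B:0, C:0, D:3, E:2, F:1
max level = 3

Answer: 3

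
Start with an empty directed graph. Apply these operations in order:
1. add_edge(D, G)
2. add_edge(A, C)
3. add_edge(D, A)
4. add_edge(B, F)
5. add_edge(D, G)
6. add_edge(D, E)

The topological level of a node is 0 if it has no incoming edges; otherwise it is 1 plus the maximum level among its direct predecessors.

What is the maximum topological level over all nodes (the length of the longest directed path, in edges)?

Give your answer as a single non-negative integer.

Answer: 2

Derivation:
Op 1: add_edge(D, G). Edges now: 1
Op 2: add_edge(A, C). Edges now: 2
Op 3: add_edge(D, A). Edges now: 3
Op 4: add_edge(B, F). Edges now: 4
Op 5: add_edge(D, G) (duplicate, no change). Edges now: 4
Op 6: add_edge(D, E). Edges now: 5
Compute levels (Kahn BFS):
  sources (in-degree 0): B, D
  process B: level=0
    B->F: in-degree(F)=0, level(F)=1, enqueue
  process D: level=0
    D->A: in-degree(A)=0, level(A)=1, enqueue
    D->E: in-degree(E)=0, level(E)=1, enqueue
    D->G: in-degree(G)=0, level(G)=1, enqueue
  process F: level=1
  process A: level=1
    A->C: in-degree(C)=0, level(C)=2, enqueue
  process E: level=1
  process G: level=1
  process C: level=2
All levels: A:1, B:0, C:2, D:0, E:1, F:1, G:1
max level = 2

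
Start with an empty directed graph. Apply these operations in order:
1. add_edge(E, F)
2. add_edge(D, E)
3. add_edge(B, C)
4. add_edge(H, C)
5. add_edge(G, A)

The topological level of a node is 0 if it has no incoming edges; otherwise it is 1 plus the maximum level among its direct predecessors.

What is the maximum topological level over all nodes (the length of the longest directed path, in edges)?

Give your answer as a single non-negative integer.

Op 1: add_edge(E, F). Edges now: 1
Op 2: add_edge(D, E). Edges now: 2
Op 3: add_edge(B, C). Edges now: 3
Op 4: add_edge(H, C). Edges now: 4
Op 5: add_edge(G, A). Edges now: 5
Compute levels (Kahn BFS):
  sources (in-degree 0): B, D, G, H
  process B: level=0
    B->C: in-degree(C)=1, level(C)>=1
  process D: level=0
    D->E: in-degree(E)=0, level(E)=1, enqueue
  process G: level=0
    G->A: in-degree(A)=0, level(A)=1, enqueue
  process H: level=0
    H->C: in-degree(C)=0, level(C)=1, enqueue
  process E: level=1
    E->F: in-degree(F)=0, level(F)=2, enqueue
  process A: level=1
  process C: level=1
  process F: level=2
All levels: A:1, B:0, C:1, D:0, E:1, F:2, G:0, H:0
max level = 2

Answer: 2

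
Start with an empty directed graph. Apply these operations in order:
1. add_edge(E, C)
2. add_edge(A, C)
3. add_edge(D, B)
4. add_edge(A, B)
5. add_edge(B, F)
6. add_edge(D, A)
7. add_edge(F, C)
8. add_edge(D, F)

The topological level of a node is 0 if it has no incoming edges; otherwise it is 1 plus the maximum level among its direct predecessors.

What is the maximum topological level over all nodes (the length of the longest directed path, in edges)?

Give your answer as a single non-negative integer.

Answer: 4

Derivation:
Op 1: add_edge(E, C). Edges now: 1
Op 2: add_edge(A, C). Edges now: 2
Op 3: add_edge(D, B). Edges now: 3
Op 4: add_edge(A, B). Edges now: 4
Op 5: add_edge(B, F). Edges now: 5
Op 6: add_edge(D, A). Edges now: 6
Op 7: add_edge(F, C). Edges now: 7
Op 8: add_edge(D, F). Edges now: 8
Compute levels (Kahn BFS):
  sources (in-degree 0): D, E
  process D: level=0
    D->A: in-degree(A)=0, level(A)=1, enqueue
    D->B: in-degree(B)=1, level(B)>=1
    D->F: in-degree(F)=1, level(F)>=1
  process E: level=0
    E->C: in-degree(C)=2, level(C)>=1
  process A: level=1
    A->B: in-degree(B)=0, level(B)=2, enqueue
    A->C: in-degree(C)=1, level(C)>=2
  process B: level=2
    B->F: in-degree(F)=0, level(F)=3, enqueue
  process F: level=3
    F->C: in-degree(C)=0, level(C)=4, enqueue
  process C: level=4
All levels: A:1, B:2, C:4, D:0, E:0, F:3
max level = 4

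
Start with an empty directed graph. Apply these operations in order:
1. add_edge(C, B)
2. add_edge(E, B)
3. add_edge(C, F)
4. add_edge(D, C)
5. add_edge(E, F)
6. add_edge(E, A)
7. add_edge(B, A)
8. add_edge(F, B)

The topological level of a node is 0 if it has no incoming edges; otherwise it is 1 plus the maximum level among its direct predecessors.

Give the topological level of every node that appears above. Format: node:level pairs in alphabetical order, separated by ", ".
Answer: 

Op 1: add_edge(C, B). Edges now: 1
Op 2: add_edge(E, B). Edges now: 2
Op 3: add_edge(C, F). Edges now: 3
Op 4: add_edge(D, C). Edges now: 4
Op 5: add_edge(E, F). Edges now: 5
Op 6: add_edge(E, A). Edges now: 6
Op 7: add_edge(B, A). Edges now: 7
Op 8: add_edge(F, B). Edges now: 8
Compute levels (Kahn BFS):
  sources (in-degree 0): D, E
  process D: level=0
    D->C: in-degree(C)=0, level(C)=1, enqueue
  process E: level=0
    E->A: in-degree(A)=1, level(A)>=1
    E->B: in-degree(B)=2, level(B)>=1
    E->F: in-degree(F)=1, level(F)>=1
  process C: level=1
    C->B: in-degree(B)=1, level(B)>=2
    C->F: in-degree(F)=0, level(F)=2, enqueue
  process F: level=2
    F->B: in-degree(B)=0, level(B)=3, enqueue
  process B: level=3
    B->A: in-degree(A)=0, level(A)=4, enqueue
  process A: level=4
All levels: A:4, B:3, C:1, D:0, E:0, F:2

Answer: A:4, B:3, C:1, D:0, E:0, F:2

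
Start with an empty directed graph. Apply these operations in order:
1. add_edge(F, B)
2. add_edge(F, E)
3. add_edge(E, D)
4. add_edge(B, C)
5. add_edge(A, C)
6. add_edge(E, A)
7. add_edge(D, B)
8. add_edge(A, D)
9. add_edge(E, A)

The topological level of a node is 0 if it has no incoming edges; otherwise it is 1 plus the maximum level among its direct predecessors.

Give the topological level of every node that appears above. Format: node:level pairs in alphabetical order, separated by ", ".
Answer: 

Answer: A:2, B:4, C:5, D:3, E:1, F:0

Derivation:
Op 1: add_edge(F, B). Edges now: 1
Op 2: add_edge(F, E). Edges now: 2
Op 3: add_edge(E, D). Edges now: 3
Op 4: add_edge(B, C). Edges now: 4
Op 5: add_edge(A, C). Edges now: 5
Op 6: add_edge(E, A). Edges now: 6
Op 7: add_edge(D, B). Edges now: 7
Op 8: add_edge(A, D). Edges now: 8
Op 9: add_edge(E, A) (duplicate, no change). Edges now: 8
Compute levels (Kahn BFS):
  sources (in-degree 0): F
  process F: level=0
    F->B: in-degree(B)=1, level(B)>=1
    F->E: in-degree(E)=0, level(E)=1, enqueue
  process E: level=1
    E->A: in-degree(A)=0, level(A)=2, enqueue
    E->D: in-degree(D)=1, level(D)>=2
  process A: level=2
    A->C: in-degree(C)=1, level(C)>=3
    A->D: in-degree(D)=0, level(D)=3, enqueue
  process D: level=3
    D->B: in-degree(B)=0, level(B)=4, enqueue
  process B: level=4
    B->C: in-degree(C)=0, level(C)=5, enqueue
  process C: level=5
All levels: A:2, B:4, C:5, D:3, E:1, F:0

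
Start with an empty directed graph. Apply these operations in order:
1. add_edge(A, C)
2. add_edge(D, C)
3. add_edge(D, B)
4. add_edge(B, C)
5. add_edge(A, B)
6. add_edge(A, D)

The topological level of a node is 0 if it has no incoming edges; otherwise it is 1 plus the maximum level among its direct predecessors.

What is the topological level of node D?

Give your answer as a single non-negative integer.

Answer: 1

Derivation:
Op 1: add_edge(A, C). Edges now: 1
Op 2: add_edge(D, C). Edges now: 2
Op 3: add_edge(D, B). Edges now: 3
Op 4: add_edge(B, C). Edges now: 4
Op 5: add_edge(A, B). Edges now: 5
Op 6: add_edge(A, D). Edges now: 6
Compute levels (Kahn BFS):
  sources (in-degree 0): A
  process A: level=0
    A->B: in-degree(B)=1, level(B)>=1
    A->C: in-degree(C)=2, level(C)>=1
    A->D: in-degree(D)=0, level(D)=1, enqueue
  process D: level=1
    D->B: in-degree(B)=0, level(B)=2, enqueue
    D->C: in-degree(C)=1, level(C)>=2
  process B: level=2
    B->C: in-degree(C)=0, level(C)=3, enqueue
  process C: level=3
All levels: A:0, B:2, C:3, D:1
level(D) = 1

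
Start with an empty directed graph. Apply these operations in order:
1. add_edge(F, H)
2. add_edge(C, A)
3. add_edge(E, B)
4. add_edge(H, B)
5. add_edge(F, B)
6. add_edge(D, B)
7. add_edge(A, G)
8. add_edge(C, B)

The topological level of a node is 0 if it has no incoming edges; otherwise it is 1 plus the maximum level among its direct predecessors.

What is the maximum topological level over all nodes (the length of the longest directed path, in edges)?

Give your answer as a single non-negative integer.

Answer: 2

Derivation:
Op 1: add_edge(F, H). Edges now: 1
Op 2: add_edge(C, A). Edges now: 2
Op 3: add_edge(E, B). Edges now: 3
Op 4: add_edge(H, B). Edges now: 4
Op 5: add_edge(F, B). Edges now: 5
Op 6: add_edge(D, B). Edges now: 6
Op 7: add_edge(A, G). Edges now: 7
Op 8: add_edge(C, B). Edges now: 8
Compute levels (Kahn BFS):
  sources (in-degree 0): C, D, E, F
  process C: level=0
    C->A: in-degree(A)=0, level(A)=1, enqueue
    C->B: in-degree(B)=4, level(B)>=1
  process D: level=0
    D->B: in-degree(B)=3, level(B)>=1
  process E: level=0
    E->B: in-degree(B)=2, level(B)>=1
  process F: level=0
    F->B: in-degree(B)=1, level(B)>=1
    F->H: in-degree(H)=0, level(H)=1, enqueue
  process A: level=1
    A->G: in-degree(G)=0, level(G)=2, enqueue
  process H: level=1
    H->B: in-degree(B)=0, level(B)=2, enqueue
  process G: level=2
  process B: level=2
All levels: A:1, B:2, C:0, D:0, E:0, F:0, G:2, H:1
max level = 2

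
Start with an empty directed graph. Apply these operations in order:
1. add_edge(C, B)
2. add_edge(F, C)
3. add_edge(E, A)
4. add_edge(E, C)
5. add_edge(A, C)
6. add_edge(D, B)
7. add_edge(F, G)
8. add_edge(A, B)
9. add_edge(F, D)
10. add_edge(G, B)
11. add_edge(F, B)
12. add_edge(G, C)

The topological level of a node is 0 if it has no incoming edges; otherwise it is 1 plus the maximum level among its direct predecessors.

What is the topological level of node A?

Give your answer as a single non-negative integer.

Answer: 1

Derivation:
Op 1: add_edge(C, B). Edges now: 1
Op 2: add_edge(F, C). Edges now: 2
Op 3: add_edge(E, A). Edges now: 3
Op 4: add_edge(E, C). Edges now: 4
Op 5: add_edge(A, C). Edges now: 5
Op 6: add_edge(D, B). Edges now: 6
Op 7: add_edge(F, G). Edges now: 7
Op 8: add_edge(A, B). Edges now: 8
Op 9: add_edge(F, D). Edges now: 9
Op 10: add_edge(G, B). Edges now: 10
Op 11: add_edge(F, B). Edges now: 11
Op 12: add_edge(G, C). Edges now: 12
Compute levels (Kahn BFS):
  sources (in-degree 0): E, F
  process E: level=0
    E->A: in-degree(A)=0, level(A)=1, enqueue
    E->C: in-degree(C)=3, level(C)>=1
  process F: level=0
    F->B: in-degree(B)=4, level(B)>=1
    F->C: in-degree(C)=2, level(C)>=1
    F->D: in-degree(D)=0, level(D)=1, enqueue
    F->G: in-degree(G)=0, level(G)=1, enqueue
  process A: level=1
    A->B: in-degree(B)=3, level(B)>=2
    A->C: in-degree(C)=1, level(C)>=2
  process D: level=1
    D->B: in-degree(B)=2, level(B)>=2
  process G: level=1
    G->B: in-degree(B)=1, level(B)>=2
    G->C: in-degree(C)=0, level(C)=2, enqueue
  process C: level=2
    C->B: in-degree(B)=0, level(B)=3, enqueue
  process B: level=3
All levels: A:1, B:3, C:2, D:1, E:0, F:0, G:1
level(A) = 1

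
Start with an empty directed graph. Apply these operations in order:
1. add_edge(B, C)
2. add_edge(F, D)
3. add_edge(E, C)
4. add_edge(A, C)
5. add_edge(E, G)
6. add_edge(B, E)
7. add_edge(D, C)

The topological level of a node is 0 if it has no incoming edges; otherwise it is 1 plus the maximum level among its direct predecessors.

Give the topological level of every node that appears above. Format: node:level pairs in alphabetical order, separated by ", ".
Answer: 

Answer: A:0, B:0, C:2, D:1, E:1, F:0, G:2

Derivation:
Op 1: add_edge(B, C). Edges now: 1
Op 2: add_edge(F, D). Edges now: 2
Op 3: add_edge(E, C). Edges now: 3
Op 4: add_edge(A, C). Edges now: 4
Op 5: add_edge(E, G). Edges now: 5
Op 6: add_edge(B, E). Edges now: 6
Op 7: add_edge(D, C). Edges now: 7
Compute levels (Kahn BFS):
  sources (in-degree 0): A, B, F
  process A: level=0
    A->C: in-degree(C)=3, level(C)>=1
  process B: level=0
    B->C: in-degree(C)=2, level(C)>=1
    B->E: in-degree(E)=0, level(E)=1, enqueue
  process F: level=0
    F->D: in-degree(D)=0, level(D)=1, enqueue
  process E: level=1
    E->C: in-degree(C)=1, level(C)>=2
    E->G: in-degree(G)=0, level(G)=2, enqueue
  process D: level=1
    D->C: in-degree(C)=0, level(C)=2, enqueue
  process G: level=2
  process C: level=2
All levels: A:0, B:0, C:2, D:1, E:1, F:0, G:2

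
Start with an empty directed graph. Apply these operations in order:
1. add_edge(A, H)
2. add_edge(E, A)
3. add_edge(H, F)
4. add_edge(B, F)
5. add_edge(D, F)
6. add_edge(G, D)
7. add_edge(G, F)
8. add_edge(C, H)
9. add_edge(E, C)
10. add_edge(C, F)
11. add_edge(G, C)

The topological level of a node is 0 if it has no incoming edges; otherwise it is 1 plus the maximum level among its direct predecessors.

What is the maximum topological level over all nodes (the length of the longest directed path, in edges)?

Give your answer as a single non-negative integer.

Answer: 3

Derivation:
Op 1: add_edge(A, H). Edges now: 1
Op 2: add_edge(E, A). Edges now: 2
Op 3: add_edge(H, F). Edges now: 3
Op 4: add_edge(B, F). Edges now: 4
Op 5: add_edge(D, F). Edges now: 5
Op 6: add_edge(G, D). Edges now: 6
Op 7: add_edge(G, F). Edges now: 7
Op 8: add_edge(C, H). Edges now: 8
Op 9: add_edge(E, C). Edges now: 9
Op 10: add_edge(C, F). Edges now: 10
Op 11: add_edge(G, C). Edges now: 11
Compute levels (Kahn BFS):
  sources (in-degree 0): B, E, G
  process B: level=0
    B->F: in-degree(F)=4, level(F)>=1
  process E: level=0
    E->A: in-degree(A)=0, level(A)=1, enqueue
    E->C: in-degree(C)=1, level(C)>=1
  process G: level=0
    G->C: in-degree(C)=0, level(C)=1, enqueue
    G->D: in-degree(D)=0, level(D)=1, enqueue
    G->F: in-degree(F)=3, level(F)>=1
  process A: level=1
    A->H: in-degree(H)=1, level(H)>=2
  process C: level=1
    C->F: in-degree(F)=2, level(F)>=2
    C->H: in-degree(H)=0, level(H)=2, enqueue
  process D: level=1
    D->F: in-degree(F)=1, level(F)>=2
  process H: level=2
    H->F: in-degree(F)=0, level(F)=3, enqueue
  process F: level=3
All levels: A:1, B:0, C:1, D:1, E:0, F:3, G:0, H:2
max level = 3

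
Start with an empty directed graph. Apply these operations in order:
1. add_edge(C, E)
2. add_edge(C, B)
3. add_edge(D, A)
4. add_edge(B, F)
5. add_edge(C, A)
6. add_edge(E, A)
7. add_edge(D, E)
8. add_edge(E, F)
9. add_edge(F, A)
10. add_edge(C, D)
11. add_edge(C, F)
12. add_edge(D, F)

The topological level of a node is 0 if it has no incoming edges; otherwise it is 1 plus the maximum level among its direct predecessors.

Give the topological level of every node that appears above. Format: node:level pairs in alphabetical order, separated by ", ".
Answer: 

Answer: A:4, B:1, C:0, D:1, E:2, F:3

Derivation:
Op 1: add_edge(C, E). Edges now: 1
Op 2: add_edge(C, B). Edges now: 2
Op 3: add_edge(D, A). Edges now: 3
Op 4: add_edge(B, F). Edges now: 4
Op 5: add_edge(C, A). Edges now: 5
Op 6: add_edge(E, A). Edges now: 6
Op 7: add_edge(D, E). Edges now: 7
Op 8: add_edge(E, F). Edges now: 8
Op 9: add_edge(F, A). Edges now: 9
Op 10: add_edge(C, D). Edges now: 10
Op 11: add_edge(C, F). Edges now: 11
Op 12: add_edge(D, F). Edges now: 12
Compute levels (Kahn BFS):
  sources (in-degree 0): C
  process C: level=0
    C->A: in-degree(A)=3, level(A)>=1
    C->B: in-degree(B)=0, level(B)=1, enqueue
    C->D: in-degree(D)=0, level(D)=1, enqueue
    C->E: in-degree(E)=1, level(E)>=1
    C->F: in-degree(F)=3, level(F)>=1
  process B: level=1
    B->F: in-degree(F)=2, level(F)>=2
  process D: level=1
    D->A: in-degree(A)=2, level(A)>=2
    D->E: in-degree(E)=0, level(E)=2, enqueue
    D->F: in-degree(F)=1, level(F)>=2
  process E: level=2
    E->A: in-degree(A)=1, level(A)>=3
    E->F: in-degree(F)=0, level(F)=3, enqueue
  process F: level=3
    F->A: in-degree(A)=0, level(A)=4, enqueue
  process A: level=4
All levels: A:4, B:1, C:0, D:1, E:2, F:3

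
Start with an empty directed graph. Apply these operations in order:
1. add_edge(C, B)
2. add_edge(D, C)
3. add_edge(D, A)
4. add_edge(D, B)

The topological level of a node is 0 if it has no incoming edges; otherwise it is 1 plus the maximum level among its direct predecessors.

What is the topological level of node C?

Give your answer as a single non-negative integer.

Op 1: add_edge(C, B). Edges now: 1
Op 2: add_edge(D, C). Edges now: 2
Op 3: add_edge(D, A). Edges now: 3
Op 4: add_edge(D, B). Edges now: 4
Compute levels (Kahn BFS):
  sources (in-degree 0): D
  process D: level=0
    D->A: in-degree(A)=0, level(A)=1, enqueue
    D->B: in-degree(B)=1, level(B)>=1
    D->C: in-degree(C)=0, level(C)=1, enqueue
  process A: level=1
  process C: level=1
    C->B: in-degree(B)=0, level(B)=2, enqueue
  process B: level=2
All levels: A:1, B:2, C:1, D:0
level(C) = 1

Answer: 1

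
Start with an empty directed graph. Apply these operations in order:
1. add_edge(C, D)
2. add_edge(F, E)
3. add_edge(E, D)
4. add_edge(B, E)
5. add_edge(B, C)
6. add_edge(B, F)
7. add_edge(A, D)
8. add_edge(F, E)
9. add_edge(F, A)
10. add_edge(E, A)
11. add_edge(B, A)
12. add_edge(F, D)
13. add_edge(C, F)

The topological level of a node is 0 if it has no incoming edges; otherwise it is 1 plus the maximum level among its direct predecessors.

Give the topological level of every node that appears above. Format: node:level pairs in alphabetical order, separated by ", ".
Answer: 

Op 1: add_edge(C, D). Edges now: 1
Op 2: add_edge(F, E). Edges now: 2
Op 3: add_edge(E, D). Edges now: 3
Op 4: add_edge(B, E). Edges now: 4
Op 5: add_edge(B, C). Edges now: 5
Op 6: add_edge(B, F). Edges now: 6
Op 7: add_edge(A, D). Edges now: 7
Op 8: add_edge(F, E) (duplicate, no change). Edges now: 7
Op 9: add_edge(F, A). Edges now: 8
Op 10: add_edge(E, A). Edges now: 9
Op 11: add_edge(B, A). Edges now: 10
Op 12: add_edge(F, D). Edges now: 11
Op 13: add_edge(C, F). Edges now: 12
Compute levels (Kahn BFS):
  sources (in-degree 0): B
  process B: level=0
    B->A: in-degree(A)=2, level(A)>=1
    B->C: in-degree(C)=0, level(C)=1, enqueue
    B->E: in-degree(E)=1, level(E)>=1
    B->F: in-degree(F)=1, level(F)>=1
  process C: level=1
    C->D: in-degree(D)=3, level(D)>=2
    C->F: in-degree(F)=0, level(F)=2, enqueue
  process F: level=2
    F->A: in-degree(A)=1, level(A)>=3
    F->D: in-degree(D)=2, level(D)>=3
    F->E: in-degree(E)=0, level(E)=3, enqueue
  process E: level=3
    E->A: in-degree(A)=0, level(A)=4, enqueue
    E->D: in-degree(D)=1, level(D)>=4
  process A: level=4
    A->D: in-degree(D)=0, level(D)=5, enqueue
  process D: level=5
All levels: A:4, B:0, C:1, D:5, E:3, F:2

Answer: A:4, B:0, C:1, D:5, E:3, F:2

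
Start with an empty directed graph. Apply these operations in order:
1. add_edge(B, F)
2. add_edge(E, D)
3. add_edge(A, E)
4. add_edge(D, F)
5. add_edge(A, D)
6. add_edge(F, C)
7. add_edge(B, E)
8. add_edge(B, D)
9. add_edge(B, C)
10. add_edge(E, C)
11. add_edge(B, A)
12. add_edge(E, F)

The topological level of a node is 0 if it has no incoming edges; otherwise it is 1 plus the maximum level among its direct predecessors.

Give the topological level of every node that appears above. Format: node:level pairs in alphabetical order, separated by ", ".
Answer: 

Op 1: add_edge(B, F). Edges now: 1
Op 2: add_edge(E, D). Edges now: 2
Op 3: add_edge(A, E). Edges now: 3
Op 4: add_edge(D, F). Edges now: 4
Op 5: add_edge(A, D). Edges now: 5
Op 6: add_edge(F, C). Edges now: 6
Op 7: add_edge(B, E). Edges now: 7
Op 8: add_edge(B, D). Edges now: 8
Op 9: add_edge(B, C). Edges now: 9
Op 10: add_edge(E, C). Edges now: 10
Op 11: add_edge(B, A). Edges now: 11
Op 12: add_edge(E, F). Edges now: 12
Compute levels (Kahn BFS):
  sources (in-degree 0): B
  process B: level=0
    B->A: in-degree(A)=0, level(A)=1, enqueue
    B->C: in-degree(C)=2, level(C)>=1
    B->D: in-degree(D)=2, level(D)>=1
    B->E: in-degree(E)=1, level(E)>=1
    B->F: in-degree(F)=2, level(F)>=1
  process A: level=1
    A->D: in-degree(D)=1, level(D)>=2
    A->E: in-degree(E)=0, level(E)=2, enqueue
  process E: level=2
    E->C: in-degree(C)=1, level(C)>=3
    E->D: in-degree(D)=0, level(D)=3, enqueue
    E->F: in-degree(F)=1, level(F)>=3
  process D: level=3
    D->F: in-degree(F)=0, level(F)=4, enqueue
  process F: level=4
    F->C: in-degree(C)=0, level(C)=5, enqueue
  process C: level=5
All levels: A:1, B:0, C:5, D:3, E:2, F:4

Answer: A:1, B:0, C:5, D:3, E:2, F:4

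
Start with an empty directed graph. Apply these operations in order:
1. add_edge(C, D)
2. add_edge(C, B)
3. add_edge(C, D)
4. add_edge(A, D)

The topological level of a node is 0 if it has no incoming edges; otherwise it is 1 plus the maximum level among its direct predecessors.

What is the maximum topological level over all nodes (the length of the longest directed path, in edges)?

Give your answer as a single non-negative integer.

Answer: 1

Derivation:
Op 1: add_edge(C, D). Edges now: 1
Op 2: add_edge(C, B). Edges now: 2
Op 3: add_edge(C, D) (duplicate, no change). Edges now: 2
Op 4: add_edge(A, D). Edges now: 3
Compute levels (Kahn BFS):
  sources (in-degree 0): A, C
  process A: level=0
    A->D: in-degree(D)=1, level(D)>=1
  process C: level=0
    C->B: in-degree(B)=0, level(B)=1, enqueue
    C->D: in-degree(D)=0, level(D)=1, enqueue
  process B: level=1
  process D: level=1
All levels: A:0, B:1, C:0, D:1
max level = 1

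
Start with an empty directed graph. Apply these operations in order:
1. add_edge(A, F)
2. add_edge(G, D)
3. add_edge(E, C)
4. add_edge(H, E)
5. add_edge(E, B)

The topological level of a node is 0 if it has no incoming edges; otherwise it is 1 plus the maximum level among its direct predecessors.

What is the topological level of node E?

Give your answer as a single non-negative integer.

Answer: 1

Derivation:
Op 1: add_edge(A, F). Edges now: 1
Op 2: add_edge(G, D). Edges now: 2
Op 3: add_edge(E, C). Edges now: 3
Op 4: add_edge(H, E). Edges now: 4
Op 5: add_edge(E, B). Edges now: 5
Compute levels (Kahn BFS):
  sources (in-degree 0): A, G, H
  process A: level=0
    A->F: in-degree(F)=0, level(F)=1, enqueue
  process G: level=0
    G->D: in-degree(D)=0, level(D)=1, enqueue
  process H: level=0
    H->E: in-degree(E)=0, level(E)=1, enqueue
  process F: level=1
  process D: level=1
  process E: level=1
    E->B: in-degree(B)=0, level(B)=2, enqueue
    E->C: in-degree(C)=0, level(C)=2, enqueue
  process B: level=2
  process C: level=2
All levels: A:0, B:2, C:2, D:1, E:1, F:1, G:0, H:0
level(E) = 1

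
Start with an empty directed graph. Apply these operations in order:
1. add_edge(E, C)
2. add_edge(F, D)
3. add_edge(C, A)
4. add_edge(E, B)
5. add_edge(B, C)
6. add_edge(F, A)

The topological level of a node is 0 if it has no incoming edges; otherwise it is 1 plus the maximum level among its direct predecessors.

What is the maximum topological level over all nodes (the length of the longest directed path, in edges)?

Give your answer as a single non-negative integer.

Answer: 3

Derivation:
Op 1: add_edge(E, C). Edges now: 1
Op 2: add_edge(F, D). Edges now: 2
Op 3: add_edge(C, A). Edges now: 3
Op 4: add_edge(E, B). Edges now: 4
Op 5: add_edge(B, C). Edges now: 5
Op 6: add_edge(F, A). Edges now: 6
Compute levels (Kahn BFS):
  sources (in-degree 0): E, F
  process E: level=0
    E->B: in-degree(B)=0, level(B)=1, enqueue
    E->C: in-degree(C)=1, level(C)>=1
  process F: level=0
    F->A: in-degree(A)=1, level(A)>=1
    F->D: in-degree(D)=0, level(D)=1, enqueue
  process B: level=1
    B->C: in-degree(C)=0, level(C)=2, enqueue
  process D: level=1
  process C: level=2
    C->A: in-degree(A)=0, level(A)=3, enqueue
  process A: level=3
All levels: A:3, B:1, C:2, D:1, E:0, F:0
max level = 3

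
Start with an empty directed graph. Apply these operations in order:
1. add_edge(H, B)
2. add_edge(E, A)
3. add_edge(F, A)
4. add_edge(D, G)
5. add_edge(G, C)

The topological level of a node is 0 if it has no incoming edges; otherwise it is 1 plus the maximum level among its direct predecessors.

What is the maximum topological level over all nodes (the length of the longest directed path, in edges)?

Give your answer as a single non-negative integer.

Answer: 2

Derivation:
Op 1: add_edge(H, B). Edges now: 1
Op 2: add_edge(E, A). Edges now: 2
Op 3: add_edge(F, A). Edges now: 3
Op 4: add_edge(D, G). Edges now: 4
Op 5: add_edge(G, C). Edges now: 5
Compute levels (Kahn BFS):
  sources (in-degree 0): D, E, F, H
  process D: level=0
    D->G: in-degree(G)=0, level(G)=1, enqueue
  process E: level=0
    E->A: in-degree(A)=1, level(A)>=1
  process F: level=0
    F->A: in-degree(A)=0, level(A)=1, enqueue
  process H: level=0
    H->B: in-degree(B)=0, level(B)=1, enqueue
  process G: level=1
    G->C: in-degree(C)=0, level(C)=2, enqueue
  process A: level=1
  process B: level=1
  process C: level=2
All levels: A:1, B:1, C:2, D:0, E:0, F:0, G:1, H:0
max level = 2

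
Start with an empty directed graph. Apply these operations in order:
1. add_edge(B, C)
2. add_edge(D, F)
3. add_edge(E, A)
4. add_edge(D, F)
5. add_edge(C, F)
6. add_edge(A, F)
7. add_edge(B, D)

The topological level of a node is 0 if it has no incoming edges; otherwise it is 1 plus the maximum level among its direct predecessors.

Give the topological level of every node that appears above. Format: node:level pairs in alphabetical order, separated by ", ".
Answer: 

Answer: A:1, B:0, C:1, D:1, E:0, F:2

Derivation:
Op 1: add_edge(B, C). Edges now: 1
Op 2: add_edge(D, F). Edges now: 2
Op 3: add_edge(E, A). Edges now: 3
Op 4: add_edge(D, F) (duplicate, no change). Edges now: 3
Op 5: add_edge(C, F). Edges now: 4
Op 6: add_edge(A, F). Edges now: 5
Op 7: add_edge(B, D). Edges now: 6
Compute levels (Kahn BFS):
  sources (in-degree 0): B, E
  process B: level=0
    B->C: in-degree(C)=0, level(C)=1, enqueue
    B->D: in-degree(D)=0, level(D)=1, enqueue
  process E: level=0
    E->A: in-degree(A)=0, level(A)=1, enqueue
  process C: level=1
    C->F: in-degree(F)=2, level(F)>=2
  process D: level=1
    D->F: in-degree(F)=1, level(F)>=2
  process A: level=1
    A->F: in-degree(F)=0, level(F)=2, enqueue
  process F: level=2
All levels: A:1, B:0, C:1, D:1, E:0, F:2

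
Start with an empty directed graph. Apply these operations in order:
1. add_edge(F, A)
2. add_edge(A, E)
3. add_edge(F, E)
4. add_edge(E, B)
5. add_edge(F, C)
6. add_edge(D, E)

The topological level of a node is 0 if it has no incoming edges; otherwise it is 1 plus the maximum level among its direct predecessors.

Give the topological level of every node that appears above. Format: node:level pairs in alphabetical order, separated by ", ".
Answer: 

Answer: A:1, B:3, C:1, D:0, E:2, F:0

Derivation:
Op 1: add_edge(F, A). Edges now: 1
Op 2: add_edge(A, E). Edges now: 2
Op 3: add_edge(F, E). Edges now: 3
Op 4: add_edge(E, B). Edges now: 4
Op 5: add_edge(F, C). Edges now: 5
Op 6: add_edge(D, E). Edges now: 6
Compute levels (Kahn BFS):
  sources (in-degree 0): D, F
  process D: level=0
    D->E: in-degree(E)=2, level(E)>=1
  process F: level=0
    F->A: in-degree(A)=0, level(A)=1, enqueue
    F->C: in-degree(C)=0, level(C)=1, enqueue
    F->E: in-degree(E)=1, level(E)>=1
  process A: level=1
    A->E: in-degree(E)=0, level(E)=2, enqueue
  process C: level=1
  process E: level=2
    E->B: in-degree(B)=0, level(B)=3, enqueue
  process B: level=3
All levels: A:1, B:3, C:1, D:0, E:2, F:0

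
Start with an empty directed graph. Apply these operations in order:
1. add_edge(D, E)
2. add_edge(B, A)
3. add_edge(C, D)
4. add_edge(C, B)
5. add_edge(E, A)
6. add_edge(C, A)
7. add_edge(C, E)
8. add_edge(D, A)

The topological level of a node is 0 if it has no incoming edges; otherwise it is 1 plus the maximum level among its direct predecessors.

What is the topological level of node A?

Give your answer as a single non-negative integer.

Answer: 3

Derivation:
Op 1: add_edge(D, E). Edges now: 1
Op 2: add_edge(B, A). Edges now: 2
Op 3: add_edge(C, D). Edges now: 3
Op 4: add_edge(C, B). Edges now: 4
Op 5: add_edge(E, A). Edges now: 5
Op 6: add_edge(C, A). Edges now: 6
Op 7: add_edge(C, E). Edges now: 7
Op 8: add_edge(D, A). Edges now: 8
Compute levels (Kahn BFS):
  sources (in-degree 0): C
  process C: level=0
    C->A: in-degree(A)=3, level(A)>=1
    C->B: in-degree(B)=0, level(B)=1, enqueue
    C->D: in-degree(D)=0, level(D)=1, enqueue
    C->E: in-degree(E)=1, level(E)>=1
  process B: level=1
    B->A: in-degree(A)=2, level(A)>=2
  process D: level=1
    D->A: in-degree(A)=1, level(A)>=2
    D->E: in-degree(E)=0, level(E)=2, enqueue
  process E: level=2
    E->A: in-degree(A)=0, level(A)=3, enqueue
  process A: level=3
All levels: A:3, B:1, C:0, D:1, E:2
level(A) = 3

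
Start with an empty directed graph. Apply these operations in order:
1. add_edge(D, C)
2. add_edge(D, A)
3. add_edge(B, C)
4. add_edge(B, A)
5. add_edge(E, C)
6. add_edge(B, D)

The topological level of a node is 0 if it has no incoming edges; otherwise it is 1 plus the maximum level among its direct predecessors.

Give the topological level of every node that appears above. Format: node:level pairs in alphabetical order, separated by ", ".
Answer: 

Op 1: add_edge(D, C). Edges now: 1
Op 2: add_edge(D, A). Edges now: 2
Op 3: add_edge(B, C). Edges now: 3
Op 4: add_edge(B, A). Edges now: 4
Op 5: add_edge(E, C). Edges now: 5
Op 6: add_edge(B, D). Edges now: 6
Compute levels (Kahn BFS):
  sources (in-degree 0): B, E
  process B: level=0
    B->A: in-degree(A)=1, level(A)>=1
    B->C: in-degree(C)=2, level(C)>=1
    B->D: in-degree(D)=0, level(D)=1, enqueue
  process E: level=0
    E->C: in-degree(C)=1, level(C)>=1
  process D: level=1
    D->A: in-degree(A)=0, level(A)=2, enqueue
    D->C: in-degree(C)=0, level(C)=2, enqueue
  process A: level=2
  process C: level=2
All levels: A:2, B:0, C:2, D:1, E:0

Answer: A:2, B:0, C:2, D:1, E:0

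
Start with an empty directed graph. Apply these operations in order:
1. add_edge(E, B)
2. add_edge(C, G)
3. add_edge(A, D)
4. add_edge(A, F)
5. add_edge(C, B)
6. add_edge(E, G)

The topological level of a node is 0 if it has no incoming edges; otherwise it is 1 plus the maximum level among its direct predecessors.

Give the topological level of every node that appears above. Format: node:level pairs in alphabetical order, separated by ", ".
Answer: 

Op 1: add_edge(E, B). Edges now: 1
Op 2: add_edge(C, G). Edges now: 2
Op 3: add_edge(A, D). Edges now: 3
Op 4: add_edge(A, F). Edges now: 4
Op 5: add_edge(C, B). Edges now: 5
Op 6: add_edge(E, G). Edges now: 6
Compute levels (Kahn BFS):
  sources (in-degree 0): A, C, E
  process A: level=0
    A->D: in-degree(D)=0, level(D)=1, enqueue
    A->F: in-degree(F)=0, level(F)=1, enqueue
  process C: level=0
    C->B: in-degree(B)=1, level(B)>=1
    C->G: in-degree(G)=1, level(G)>=1
  process E: level=0
    E->B: in-degree(B)=0, level(B)=1, enqueue
    E->G: in-degree(G)=0, level(G)=1, enqueue
  process D: level=1
  process F: level=1
  process B: level=1
  process G: level=1
All levels: A:0, B:1, C:0, D:1, E:0, F:1, G:1

Answer: A:0, B:1, C:0, D:1, E:0, F:1, G:1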